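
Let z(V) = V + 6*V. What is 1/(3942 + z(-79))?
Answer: 1/3389 ≈ 0.00029507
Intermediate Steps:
z(V) = 7*V
1/(3942 + z(-79)) = 1/(3942 + 7*(-79)) = 1/(3942 - 553) = 1/3389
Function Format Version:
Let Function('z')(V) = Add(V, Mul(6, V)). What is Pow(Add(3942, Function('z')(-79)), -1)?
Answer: Rational(1, 3389) ≈ 0.00029507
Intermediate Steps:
Function('z')(V) = Mul(7, V)
Pow(Add(3942, Function('z')(-79)), -1) = Pow(Add(3942, Mul(7, -79)), -1) = Pow(Add(3942, -553), -1) = Pow(3389, -1) = Rational(1, 3389)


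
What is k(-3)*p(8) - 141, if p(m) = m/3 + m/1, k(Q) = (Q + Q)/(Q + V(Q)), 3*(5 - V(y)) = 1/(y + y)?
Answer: -6369/37 ≈ -172.14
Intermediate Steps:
V(y) = 5 - 1/(6*y) (V(y) = 5 - 1/(3*(y + y)) = 5 - 1/(2*y)/3 = 5 - 1/(6*y))
k(Q) = 2*Q/(5 + Q - 1/(6*Q)) (k(Q) = (Q + Q)/(Q + (5 - 1/(6*Q))) = (2*Q)/(5 + Q - 1/(6*Q)) = 2*Q/(5 + Q - 1/(6*Q)))
p(m) = 4*m/3 (p(m) = m*(⅓) + m*1 = m/3 + m = 4*m/3)
k(-3)*p(8) - 141 = (12*(-3)²/(-1 + 6*(-3)² + 30*(-3)))*((4/3)*8) - 141 = (12*9/(-1 + 6*9 - 90))*(32/3) - 141 = (12*9/(-1 + 54 - 90))*(32/3) - 141 = (12*9/(-37))*(32/3) - 141 = (12*9*(-1/37))*(32/3) - 141 = -108/37*32/3 - 141 = -1152/37 - 141 = -6369/37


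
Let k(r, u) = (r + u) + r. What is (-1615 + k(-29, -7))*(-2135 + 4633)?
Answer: -4196640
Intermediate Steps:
k(r, u) = u + 2*r
(-1615 + k(-29, -7))*(-2135 + 4633) = (-1615 + (-7 + 2*(-29)))*(-2135 + 4633) = (-1615 + (-7 - 58))*2498 = (-1615 - 65)*2498 = -1680*2498 = -4196640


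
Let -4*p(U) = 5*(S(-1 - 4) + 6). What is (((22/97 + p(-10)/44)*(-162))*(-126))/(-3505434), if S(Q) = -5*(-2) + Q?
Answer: 226233/453369464 ≈ 0.00049900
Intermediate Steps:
S(Q) = 10 + Q
p(U) = -55/4 (p(U) = -5*((10 + (-1 - 4)) + 6)/4 = -5*((10 - 5) + 6)/4 = -5*(5 + 6)/4 = -5*11/4 = -¼*55 = -55/4)
(((22/97 + p(-10)/44)*(-162))*(-126))/(-3505434) = (((22/97 - 55/4/44)*(-162))*(-126))/(-3505434) = (((22*(1/97) - 55/4*1/44)*(-162))*(-126))*(-1/3505434) = (((22/97 - 5/16)*(-162))*(-126))*(-1/3505434) = (-133/1552*(-162)*(-126))*(-1/3505434) = ((10773/776)*(-126))*(-1/3505434) = -678699/388*(-1/3505434) = 226233/453369464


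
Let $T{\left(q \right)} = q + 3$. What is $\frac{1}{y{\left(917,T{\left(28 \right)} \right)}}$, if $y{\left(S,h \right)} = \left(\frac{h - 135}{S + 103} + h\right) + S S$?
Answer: $\frac{255}{214434574} \approx 1.1892 \cdot 10^{-6}$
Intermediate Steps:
$T{\left(q \right)} = 3 + q$
$y{\left(S,h \right)} = h + S^{2} + \frac{-135 + h}{103 + S}$ ($y{\left(S,h \right)} = \left(\frac{-135 + h}{103 + S} + h\right) + S^{2} = \left(h + \frac{-135 + h}{103 + S}\right) + S^{2} = h + S^{2} + \frac{-135 + h}{103 + S}$)
$\frac{1}{y{\left(917,T{\left(28 \right)} \right)}} = \frac{1}{\frac{1}{103 + 917} \left(-135 + 917^{3} + 103 \cdot 917^{2} + 104 \left(3 + 28\right) + 917 \left(3 + 28\right)\right)} = \frac{1}{\frac{1}{1020} \left(-135 + 771095213 + 103 \cdot 840889 + 104 \cdot 31 + 917 \cdot 31\right)} = \frac{1}{\frac{1}{1020} \left(-135 + 771095213 + 86611567 + 3224 + 28427\right)} = \frac{1}{\frac{1}{1020} \cdot 857738296} = \frac{1}{\frac{214434574}{255}} = \frac{255}{214434574}$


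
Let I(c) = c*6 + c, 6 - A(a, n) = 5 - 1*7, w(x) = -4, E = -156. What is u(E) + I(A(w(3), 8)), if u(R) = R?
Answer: -100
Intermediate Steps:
A(a, n) = 8 (A(a, n) = 6 - (5 - 1*7) = 6 - (5 - 7) = 6 - 1*(-2) = 6 + 2 = 8)
I(c) = 7*c (I(c) = 6*c + c = 7*c)
u(E) + I(A(w(3), 8)) = -156 + 7*8 = -156 + 56 = -100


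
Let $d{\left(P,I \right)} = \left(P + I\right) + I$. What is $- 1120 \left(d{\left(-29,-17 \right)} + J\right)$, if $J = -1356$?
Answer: $1589280$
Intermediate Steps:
$d{\left(P,I \right)} = P + 2 I$ ($d{\left(P,I \right)} = \left(I + P\right) + I = P + 2 I$)
$- 1120 \left(d{\left(-29,-17 \right)} + J\right) = - 1120 \left(\left(-29 + 2 \left(-17\right)\right) - 1356\right) = - 1120 \left(\left(-29 - 34\right) - 1356\right) = - 1120 \left(-63 - 1356\right) = \left(-1120\right) \left(-1419\right) = 1589280$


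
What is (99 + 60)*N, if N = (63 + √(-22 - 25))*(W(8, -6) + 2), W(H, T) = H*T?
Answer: -460782 - 7314*I*√47 ≈ -4.6078e+5 - 50142.0*I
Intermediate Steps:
N = -2898 - 46*I*√47 (N = (63 + √(-22 - 25))*(8*(-6) + 2) = (63 + √(-47))*(-48 + 2) = (63 + I*√47)*(-46) = -2898 - 46*I*√47 ≈ -2898.0 - 315.36*I)
(99 + 60)*N = (99 + 60)*(-2898 - 46*I*√47) = 159*(-2898 - 46*I*√47) = -460782 - 7314*I*√47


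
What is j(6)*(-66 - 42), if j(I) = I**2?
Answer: -3888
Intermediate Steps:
j(6)*(-66 - 42) = 6**2*(-66 - 42) = 36*(-108) = -3888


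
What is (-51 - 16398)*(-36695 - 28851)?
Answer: 1078166154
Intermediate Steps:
(-51 - 16398)*(-36695 - 28851) = -16449*(-65546) = 1078166154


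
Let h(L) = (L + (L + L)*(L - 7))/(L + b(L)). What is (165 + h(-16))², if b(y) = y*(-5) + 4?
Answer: 8910225/289 ≈ 30831.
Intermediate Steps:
b(y) = 4 - 5*y (b(y) = -5*y + 4 = 4 - 5*y)
h(L) = (L + 2*L*(-7 + L))/(4 - 4*L) (h(L) = (L + (L + L)*(L - 7))/(L + (4 - 5*L)) = (L + (2*L)*(-7 + L))/(4 - 4*L) = (L + 2*L*(-7 + L))/(4 - 4*L))
(165 + h(-16))² = (165 + (¼)*(-16)*(13 - 2*(-16))/(-1 - 16))² = (165 + (¼)*(-16)*(13 + 32)/(-17))² = (165 + (¼)*(-16)*(-1/17)*45)² = (165 + 180/17)² = (2985/17)² = 8910225/289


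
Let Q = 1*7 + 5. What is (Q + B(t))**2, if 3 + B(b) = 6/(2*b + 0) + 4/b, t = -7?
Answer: 64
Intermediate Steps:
Q = 12 (Q = 7 + 5 = 12)
B(b) = -3 + 7/b (B(b) = -3 + (6/(2*b + 0) + 4/b) = -3 + (6/((2*b)) + 4/b) = -3 + (6*(1/(2*b)) + 4/b) = -3 + (3/b + 4/b) = -3 + 7/b)
(Q + B(t))**2 = (12 + (-3 + 7/(-7)))**2 = (12 + (-3 + 7*(-1/7)))**2 = (12 + (-3 - 1))**2 = (12 - 4)**2 = 8**2 = 64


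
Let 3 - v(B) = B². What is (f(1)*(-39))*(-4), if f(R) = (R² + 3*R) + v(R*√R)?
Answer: 936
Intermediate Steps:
v(B) = 3 - B²
f(R) = 3 + R² - R³ + 3*R (f(R) = (R² + 3*R) + (3 - (R*√R)²) = (R² + 3*R) + (3 - (R^(3/2))²) = (R² + 3*R) + (3 - R³) = 3 + R² - R³ + 3*R)
(f(1)*(-39))*(-4) = ((3 + 1² - 1*1³ + 3*1)*(-39))*(-4) = ((3 + 1 - 1*1 + 3)*(-39))*(-4) = ((3 + 1 - 1 + 3)*(-39))*(-4) = (6*(-39))*(-4) = -234*(-4) = 936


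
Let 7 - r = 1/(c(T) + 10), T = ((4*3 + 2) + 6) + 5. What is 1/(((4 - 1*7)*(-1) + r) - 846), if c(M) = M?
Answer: -35/29261 ≈ -0.0011961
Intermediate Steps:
T = 25 (T = ((12 + 2) + 6) + 5 = (14 + 6) + 5 = 20 + 5 = 25)
r = 244/35 (r = 7 - 1/(25 + 10) = 7 - 1/35 = 244/35 ≈ 6.9714)
1/(((4 - 1*7)*(-1) + r) - 846) = 1/(((4 - 1*7)*(-1) + 244/35) - 846) = 1/(((4 - 7)*(-1) + 244/35) - 846) = 1/((-3*(-1) + 244/35) - 846) = 1/((3 + 244/35) - 846) = 1/(349/35 - 846) = 1/(-29261/35) = -35/29261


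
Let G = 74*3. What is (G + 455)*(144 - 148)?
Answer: -2708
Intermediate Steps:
G = 222
(G + 455)*(144 - 148) = (222 + 455)*(144 - 148) = 677*(-4) = -2708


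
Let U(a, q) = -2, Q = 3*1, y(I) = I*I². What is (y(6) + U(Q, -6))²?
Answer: 45796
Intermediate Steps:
y(I) = I³
Q = 3
(y(6) + U(Q, -6))² = (6³ - 2)² = (216 - 2)² = 214² = 45796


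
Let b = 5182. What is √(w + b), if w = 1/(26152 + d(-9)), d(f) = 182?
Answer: √399290120614/8778 ≈ 71.986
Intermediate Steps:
w = 1/26334 (w = 1/(26152 + 182) = 1/26334 ≈ 3.7974e-5)
√(w + b) = √(1/26334 + 5182) = √(136462789/26334) = √399290120614/8778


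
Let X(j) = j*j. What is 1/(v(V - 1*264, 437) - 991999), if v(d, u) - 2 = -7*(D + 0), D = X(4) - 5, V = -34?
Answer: -1/992074 ≈ -1.0080e-6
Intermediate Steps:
X(j) = j**2
D = 11 (D = 4**2 - 5 = 16 - 5 = 11)
v(d, u) = -75 (v(d, u) = 2 - 7*(11 + 0) = 2 - 7*11 = 2 - 77 = -75)
1/(v(V - 1*264, 437) - 991999) = 1/(-75 - 991999) = 1/(-992074) = -1/992074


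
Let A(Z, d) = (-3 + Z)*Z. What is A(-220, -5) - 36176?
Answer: 12884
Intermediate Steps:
A(Z, d) = Z*(-3 + Z)
A(-220, -5) - 36176 = -220*(-3 - 220) - 36176 = -220*(-223) - 36176 = 49060 - 36176 = 12884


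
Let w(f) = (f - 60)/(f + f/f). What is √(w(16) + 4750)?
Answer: √1372002/17 ≈ 68.901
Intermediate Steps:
w(f) = (-60 + f)/(1 + f) (w(f) = (-60 + f)/(f + 1) = (-60 + f)/(1 + f))
√(w(16) + 4750) = √((-60 + 16)/(1 + 16) + 4750) = √(-44/17 + 4750) = √(80706/17) = √1372002/17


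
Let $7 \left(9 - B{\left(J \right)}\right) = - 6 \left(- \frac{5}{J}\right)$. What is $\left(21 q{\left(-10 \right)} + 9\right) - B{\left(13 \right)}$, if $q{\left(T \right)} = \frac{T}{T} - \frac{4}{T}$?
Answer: $\frac{13527}{455} \approx 29.73$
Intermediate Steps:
$B{\left(J \right)} = 9 - \frac{30}{7 J}$ ($B{\left(J \right)} = 9 - \frac{\left(-6\right) \left(- \frac{5}{J}\right)}{7} = 9 - \frac{30 \frac{1}{J}}{7} = 9 - \frac{30}{7 J}$)
$q{\left(T \right)} = 1 - \frac{4}{T}$
$\left(21 q{\left(-10 \right)} + 9\right) - B{\left(13 \right)} = \left(21 \frac{-4 - 10}{-10} + 9\right) - \left(9 - \frac{30}{7 \cdot 13}\right) = \left(21 \left(\left(- \frac{1}{10}\right) \left(-14\right)\right) + 9\right) - \left(9 - \frac{30}{91}\right) = \left(21 \cdot \frac{7}{5} + 9\right) - \left(9 - \frac{30}{91}\right) = \left(\frac{147}{5} + 9\right) - \frac{789}{91} = \frac{192}{5} - \frac{789}{91} = \frac{13527}{455}$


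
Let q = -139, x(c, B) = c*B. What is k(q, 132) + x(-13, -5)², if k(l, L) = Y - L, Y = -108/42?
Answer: 28633/7 ≈ 4090.4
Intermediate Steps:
x(c, B) = B*c
Y = -18/7 (Y = -108*1/42 = -18/7 ≈ -2.5714)
k(l, L) = -18/7 - L
k(q, 132) + x(-13, -5)² = (-18/7 - 1*132) + (-5*(-13))² = (-18/7 - 132) + 65² = -942/7 + 4225 = 28633/7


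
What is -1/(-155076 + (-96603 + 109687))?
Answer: 1/141992 ≈ 7.0426e-6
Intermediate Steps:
-1/(-155076 + (-96603 + 109687)) = -1/(-155076 + 13084) = -1/(-141992) = -1*(-1/141992) = 1/141992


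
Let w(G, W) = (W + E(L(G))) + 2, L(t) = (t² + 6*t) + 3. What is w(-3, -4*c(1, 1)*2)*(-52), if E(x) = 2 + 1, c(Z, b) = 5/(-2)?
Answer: -1300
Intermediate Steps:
c(Z, b) = -5/2 (c(Z, b) = 5*(-½) = -5/2)
L(t) = 3 + t² + 6*t
E(x) = 3
w(G, W) = 5 + W (w(G, W) = (W + 3) + 2 = (3 + W) + 2 = 5 + W)
w(-3, -4*c(1, 1)*2)*(-52) = (5 - 4*(-5/2)*2)*(-52) = (5 + 10*2)*(-52) = (5 + 20)*(-52) = 25*(-52) = -1300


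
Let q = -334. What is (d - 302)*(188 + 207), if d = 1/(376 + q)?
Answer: -5009785/42 ≈ -1.1928e+5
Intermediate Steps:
d = 1/42 (d = 1/(376 - 334) = 1/42 ≈ 0.023810)
(d - 302)*(188 + 207) = (1/42 - 302)*(188 + 207) = -12683/42*395 = -5009785/42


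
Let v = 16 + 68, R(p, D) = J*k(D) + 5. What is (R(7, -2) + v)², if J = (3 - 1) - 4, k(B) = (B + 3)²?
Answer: 7569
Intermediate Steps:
k(B) = (3 + B)²
J = -2 (J = 2 - 4 = -2)
R(p, D) = 5 - 2*(3 + D)² (R(p, D) = -2*(3 + D)² + 5 = 5 - 2*(3 + D)²)
v = 84
(R(7, -2) + v)² = ((5 - 2*(3 - 2)²) + 84)² = ((5 - 2*1²) + 84)² = ((5 - 2*1) + 84)² = ((5 - 2) + 84)² = (3 + 84)² = 87² = 7569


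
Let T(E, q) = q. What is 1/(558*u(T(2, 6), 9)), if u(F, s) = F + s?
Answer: 1/8370 ≈ 0.00011947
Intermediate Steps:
1/(558*u(T(2, 6), 9)) = 1/(558*(6 + 9)) = 1/(558*15) = 1/8370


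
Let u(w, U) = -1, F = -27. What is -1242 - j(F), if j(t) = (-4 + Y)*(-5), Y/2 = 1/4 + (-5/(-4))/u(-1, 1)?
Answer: -1272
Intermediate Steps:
Y = -2 (Y = 2*(1/4 - 5/(-4)/(-1)) = 2*(1*(1/4) - 5*(-1/4)*(-1)) = 2*(1/4 + (5/4)*(-1)) = 2*(1/4 - 5/4) = 2*(-1) = -2)
j(t) = 30 (j(t) = (-4 - 2)*(-5) = -6*(-5) = 30)
-1242 - j(F) = -1242 - 1*30 = -1242 - 30 = -1272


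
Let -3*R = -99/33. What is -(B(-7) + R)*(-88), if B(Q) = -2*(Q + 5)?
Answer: 440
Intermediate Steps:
R = 1 (R = -(-33)/33 = -⅓*(-3) = 1)
B(Q) = -10 - 2*Q (B(Q) = -2*(5 + Q) = -10 - 2*Q)
-(B(-7) + R)*(-88) = -((-10 - 2*(-7)) + 1)*(-88) = -((-10 + 14) + 1)*(-88) = -(4 + 1)*(-88) = -5*(-88) = -1*(-440) = 440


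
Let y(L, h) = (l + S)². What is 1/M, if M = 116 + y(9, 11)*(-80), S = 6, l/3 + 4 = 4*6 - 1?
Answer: -1/317404 ≈ -3.1506e-6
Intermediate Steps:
l = 57 (l = -12 + 3*(4*6 - 1) = -12 + 3*(24 - 1) = -12 + 3*23 = -12 + 69 = 57)
y(L, h) = 3969 (y(L, h) = (57 + 6)² = 63² = 3969)
M = -317404 (M = 116 + 3969*(-80) = 116 - 317520 = -317404)
1/M = 1/(-317404) = -1/317404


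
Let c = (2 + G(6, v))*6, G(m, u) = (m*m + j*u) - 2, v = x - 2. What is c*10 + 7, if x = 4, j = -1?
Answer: 2047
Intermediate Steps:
v = 2 (v = 4 - 2 = 2)
G(m, u) = -2 + m² - u (G(m, u) = (m*m - u) - 2 = (m² - u) - 2 = -2 + m² - u)
c = 204 (c = (2 + (-2 + 6² - 1*2))*6 = (2 + (-2 + 36 - 2))*6 = (2 + 32)*6 = 34*6 = 204)
c*10 + 7 = 204*10 + 7 = 2040 + 7 = 2047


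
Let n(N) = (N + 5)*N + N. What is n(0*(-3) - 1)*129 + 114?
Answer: -531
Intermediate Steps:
n(N) = N + N*(5 + N) (n(N) = (5 + N)*N + N = N*(5 + N) + N = N + N*(5 + N))
n(0*(-3) - 1)*129 + 114 = ((0*(-3) - 1)*(6 + (0*(-3) - 1)))*129 + 114 = ((0 - 1)*(6 + (0 - 1)))*129 + 114 = -(6 - 1)*129 + 114 = -1*5*129 + 114 = -5*129 + 114 = -645 + 114 = -531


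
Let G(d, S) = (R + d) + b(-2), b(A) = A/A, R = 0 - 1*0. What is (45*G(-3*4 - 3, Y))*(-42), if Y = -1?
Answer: 26460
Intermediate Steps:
R = 0 (R = 0 + 0 = 0)
b(A) = 1
G(d, S) = 1 + d (G(d, S) = (0 + d) + 1 = d + 1 = 1 + d)
(45*G(-3*4 - 3, Y))*(-42) = (45*(1 + (-3*4 - 3)))*(-42) = (45*(1 + (-12 - 3)))*(-42) = (45*(1 - 15))*(-42) = (45*(-14))*(-42) = -630*(-42) = 26460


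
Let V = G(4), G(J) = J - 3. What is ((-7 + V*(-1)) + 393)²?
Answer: 148225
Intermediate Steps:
G(J) = -3 + J
V = 1 (V = -3 + 4 = 1)
((-7 + V*(-1)) + 393)² = ((-7 + 1*(-1)) + 393)² = ((-7 - 1) + 393)² = (-8 + 393)² = 385² = 148225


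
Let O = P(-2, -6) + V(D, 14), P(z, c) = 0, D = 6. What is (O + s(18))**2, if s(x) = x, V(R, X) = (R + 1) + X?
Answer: 1521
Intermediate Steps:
V(R, X) = 1 + R + X (V(R, X) = (1 + R) + X = 1 + R + X)
O = 21 (O = 0 + (1 + 6 + 14) = 0 + 21 = 21)
(O + s(18))**2 = (21 + 18)**2 = 39**2 = 1521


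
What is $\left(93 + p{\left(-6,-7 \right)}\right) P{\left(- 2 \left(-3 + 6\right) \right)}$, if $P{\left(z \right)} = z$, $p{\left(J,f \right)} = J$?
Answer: $-522$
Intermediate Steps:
$\left(93 + p{\left(-6,-7 \right)}\right) P{\left(- 2 \left(-3 + 6\right) \right)} = \left(93 - 6\right) \left(- 2 \left(-3 + 6\right)\right) = 87 \left(\left(-2\right) 3\right) = 87 \left(-6\right) = -522$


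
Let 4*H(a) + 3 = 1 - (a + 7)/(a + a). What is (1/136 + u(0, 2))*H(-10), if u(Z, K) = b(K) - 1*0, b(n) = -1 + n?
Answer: -5891/10880 ≈ -0.54145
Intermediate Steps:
u(Z, K) = -1 + K (u(Z, K) = (-1 + K) - 1*0 = (-1 + K) + 0 = -1 + K)
H(a) = -1/2 - (7 + a)/(8*a) (H(a) = -3/4 + (1 - (a + 7)/(a + a))/4 = -3/4 + (1 - (7 + a)/(2*a))/4 = -3/4 + (1/4 - (7 + a)/(8*a)) = -1/2 - (7 + a)/(8*a))
(1/136 + u(0, 2))*H(-10) = (1/136 + (-1 + 2))*((1/8)*(-7 - 5*(-10))/(-10)) = (1/136 + 1)*((1/8)*(-1/10)*(-7 + 50)) = 137*((1/8)*(-1/10)*43)/136 = (137/136)*(-43/80) = -5891/10880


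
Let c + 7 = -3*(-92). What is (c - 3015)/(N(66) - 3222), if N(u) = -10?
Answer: 1373/1616 ≈ 0.84963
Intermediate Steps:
c = 269 (c = -7 - 3*(-92) = -7 + 276 = 269)
(c - 3015)/(N(66) - 3222) = (269 - 3015)/(-10 - 3222) = -2746/(-3232) = -2746*(-1/3232) = 1373/1616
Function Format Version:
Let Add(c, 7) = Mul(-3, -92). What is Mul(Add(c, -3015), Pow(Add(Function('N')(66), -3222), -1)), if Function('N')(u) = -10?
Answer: Rational(1373, 1616) ≈ 0.84963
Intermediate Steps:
c = 269 (c = Add(-7, Mul(-3, -92)) = Add(-7, 276) = 269)
Mul(Add(c, -3015), Pow(Add(Function('N')(66), -3222), -1)) = Mul(Add(269, -3015), Pow(Add(-10, -3222), -1)) = Mul(-2746, Pow(-3232, -1)) = Mul(-2746, Rational(-1, 3232)) = Rational(1373, 1616)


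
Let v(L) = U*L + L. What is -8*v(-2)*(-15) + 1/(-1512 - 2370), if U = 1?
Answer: -1863361/3882 ≈ -480.00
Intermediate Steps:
v(L) = 2*L (v(L) = 1*L + L = L + L = 2*L)
-8*v(-2)*(-15) + 1/(-1512 - 2370) = -16*(-2)*(-15) + 1/(-1512 - 2370) = -8*(-4)*(-15) + 1/(-3882) = 32*(-15) - 1/3882 = -480 - 1/3882 = -1863361/3882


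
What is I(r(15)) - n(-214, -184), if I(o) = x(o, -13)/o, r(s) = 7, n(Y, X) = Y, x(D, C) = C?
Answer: 1485/7 ≈ 212.14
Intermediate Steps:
I(o) = -13/o
I(r(15)) - n(-214, -184) = -13/7 - 1*(-214) = -13*⅐ + 214 = -13/7 + 214 = 1485/7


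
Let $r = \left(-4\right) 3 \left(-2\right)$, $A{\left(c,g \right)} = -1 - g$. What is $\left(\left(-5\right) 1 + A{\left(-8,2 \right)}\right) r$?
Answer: $-192$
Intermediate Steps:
$r = 24$ ($r = \left(-12\right) \left(-2\right) = 24$)
$\left(\left(-5\right) 1 + A{\left(-8,2 \right)}\right) r = \left(\left(-5\right) 1 - 3\right) 24 = \left(-5 - 3\right) 24 = \left(-8\right) 24 = -192$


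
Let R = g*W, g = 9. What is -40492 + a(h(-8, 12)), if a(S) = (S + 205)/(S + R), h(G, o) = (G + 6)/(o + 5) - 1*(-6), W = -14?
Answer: -82688249/2042 ≈ -40494.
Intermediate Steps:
h(G, o) = 6 + (6 + G)/(5 + o) (h(G, o) = (6 + G)/(5 + o) + 6 = 6 + (6 + G)/(5 + o))
R = -126 (R = 9*(-14) = -126)
a(S) = (205 + S)/(-126 + S) (a(S) = (S + 205)/(S - 126) = (205 + S)/(-126 + S))
-40492 + a(h(-8, 12)) = -40492 + (205 + (36 - 8 + 6*12)/(5 + 12))/(-126 + (36 - 8 + 6*12)/(5 + 12)) = -40492 + (205 + (36 - 8 + 72)/17)/(-126 + (36 - 8 + 72)/17) = -40492 + (205 + (1/17)*100)/(-126 + (1/17)*100) = -40492 + (205 + 100/17)/(-126 + 100/17) = -40492 + (3585/17)/(-2042/17) = -40492 - 17/2042*3585/17 = -40492 - 3585/2042 = -82688249/2042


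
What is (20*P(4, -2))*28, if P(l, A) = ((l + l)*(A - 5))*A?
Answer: 62720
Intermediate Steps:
P(l, A) = 2*A*l*(-5 + A) (P(l, A) = ((2*l)*(-5 + A))*A = (2*l*(-5 + A))*A = 2*A*l*(-5 + A))
(20*P(4, -2))*28 = (20*(2*(-2)*4*(-5 - 2)))*28 = (20*(2*(-2)*4*(-7)))*28 = (20*112)*28 = 2240*28 = 62720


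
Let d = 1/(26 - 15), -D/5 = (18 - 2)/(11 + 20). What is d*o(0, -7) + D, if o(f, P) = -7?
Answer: -1097/341 ≈ -3.2170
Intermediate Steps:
D = -80/31 (D = -5*(18 - 2)/(11 + 20) = -80/31 ≈ -2.5806)
d = 1/11 ≈ 0.090909
d*o(0, -7) + D = (1/11)*(-7) - 80/31 = -7/11 - 80/31 = -1097/341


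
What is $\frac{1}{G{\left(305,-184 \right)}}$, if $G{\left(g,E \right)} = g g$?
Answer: $\frac{1}{93025} \approx 1.075 \cdot 10^{-5}$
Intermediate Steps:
$G{\left(g,E \right)} = g^{2}$
$\frac{1}{G{\left(305,-184 \right)}} = \frac{1}{305^{2}} = \frac{1}{93025}$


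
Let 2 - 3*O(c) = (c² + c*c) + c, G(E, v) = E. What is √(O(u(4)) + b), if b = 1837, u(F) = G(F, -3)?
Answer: √16431/3 ≈ 42.728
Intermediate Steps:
u(F) = F
O(c) = ⅔ - 2*c²/3 - c/3 (O(c) = ⅔ - ((c² + c*c) + c)/3 = ⅔ - ((c² + c²) + c)/3 = ⅔ - (2*c² + c)/3 = ⅔ - (c + 2*c²)/3 = ⅔ + (-2*c²/3 - c/3) = ⅔ - 2*c²/3 - c/3)
√(O(u(4)) + b) = √((⅔ - ⅔*4² - ⅓*4) + 1837) = √((⅔ - ⅔*16 - 4/3) + 1837) = √((⅔ - 32/3 - 4/3) + 1837) = √(-34/3 + 1837) = √(5477/3) = √16431/3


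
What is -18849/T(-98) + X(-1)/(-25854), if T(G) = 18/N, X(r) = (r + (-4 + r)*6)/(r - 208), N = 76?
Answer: -4624028303/58102 ≈ -79585.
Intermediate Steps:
X(r) = (-24 + 7*r)/(-208 + r) (X(r) = (r + (-24 + 6*r))/(-208 + r) = (-24 + 7*r)/(-208 + r))
T(G) = 9/38 (T(G) = 18/76 = 18*(1/76) = 9/38)
-18849/T(-98) + X(-1)/(-25854) = -18849/9/38 + ((-24 + 7*(-1))/(-208 - 1))/(-25854) = -18849*38/9 + ((-24 - 7)/(-209))*(-1/25854) = -238754/3 - 1/209*(-31)*(-1/25854) = -238754/3 + (31/209)*(-1/25854) = -238754/3 - 1/174306 = -4624028303/58102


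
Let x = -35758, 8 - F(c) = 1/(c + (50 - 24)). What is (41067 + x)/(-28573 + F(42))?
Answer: -361012/1942421 ≈ -0.18586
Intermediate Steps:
F(c) = 8 - 1/(26 + c) (F(c) = 8 - 1/(c + (50 - 24)) = 8 - 1/(c + 26) = 8 - 1/(26 + c))
(41067 + x)/(-28573 + F(42)) = (41067 - 35758)/(-28573 + (207 + 8*42)/(26 + 42)) = 5309/(-28573 + (207 + 336)/68) = 5309/(-28573 + (1/68)*543) = 5309/(-28573 + 543/68) = 5309/(-1942421/68) = 5309*(-68/1942421) = -361012/1942421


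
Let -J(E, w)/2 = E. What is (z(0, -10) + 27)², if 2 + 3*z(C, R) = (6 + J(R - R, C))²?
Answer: 13225/9 ≈ 1469.4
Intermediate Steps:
J(E, w) = -2*E
z(C, R) = 34/3 (z(C, R) = -⅔ + (6 - 2*(R - R))²/3 = -⅔ + (6 - 2*0)²/3 = -⅔ + (6 + 0)²/3 = -⅔ + (⅓)*6² = -⅔ + (⅓)*36 = -⅔ + 12 = 34/3)
(z(0, -10) + 27)² = (34/3 + 27)² = (115/3)² = 13225/9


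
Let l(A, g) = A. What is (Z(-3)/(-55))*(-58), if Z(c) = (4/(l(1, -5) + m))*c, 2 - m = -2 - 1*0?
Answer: -696/275 ≈ -2.5309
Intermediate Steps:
m = 4 (m = 2 - (-2 - 1*0) = 2 - (-2 + 0) = 2 - 1*(-2) = 2 + 2 = 4)
Z(c) = 4*c/5 (Z(c) = (4/(1 + 4))*c = (4/5)*c = (4*(1/5))*c = 4*c/5)
(Z(-3)/(-55))*(-58) = (((4/5)*(-3))/(-55))*(-58) = -12/5*(-1/55)*(-58) = (12/275)*(-58) = -696/275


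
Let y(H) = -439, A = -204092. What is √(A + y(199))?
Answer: I*√204531 ≈ 452.25*I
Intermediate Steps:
√(A + y(199)) = √(-204092 - 439) = √(-204531) = I*√204531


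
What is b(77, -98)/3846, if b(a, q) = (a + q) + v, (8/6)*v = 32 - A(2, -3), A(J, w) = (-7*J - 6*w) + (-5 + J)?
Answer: 3/5128 ≈ 0.00058502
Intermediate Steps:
A(J, w) = -5 - 6*J - 6*w
v = 93/4 (v = 3*(32 - (-5 - 6*2 - 6*(-3)))/4 = 3*(32 - (-5 - 12 + 18))/4 = 3*(32 - 1*1)/4 = 3*(32 - 1)/4 = (¾)*31 = 93/4 ≈ 23.250)
b(a, q) = 93/4 + a + q (b(a, q) = (a + q) + 93/4 = 93/4 + a + q)
b(77, -98)/3846 = (93/4 + 77 - 98)/3846 = (9/4)*(1/3846) = 3/5128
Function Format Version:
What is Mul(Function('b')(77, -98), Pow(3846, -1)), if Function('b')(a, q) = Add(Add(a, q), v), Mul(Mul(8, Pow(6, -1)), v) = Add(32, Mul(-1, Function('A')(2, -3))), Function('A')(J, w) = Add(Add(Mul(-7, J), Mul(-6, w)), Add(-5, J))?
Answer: Rational(3, 5128) ≈ 0.00058502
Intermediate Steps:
Function('A')(J, w) = Add(-5, Mul(-6, J), Mul(-6, w))
v = Rational(93, 4) (v = Mul(Rational(3, 4), Add(32, Mul(-1, Add(-5, Mul(-6, 2), Mul(-6, -3))))) = Mul(Rational(3, 4), Add(32, Mul(-1, Add(-5, -12, 18)))) = Mul(Rational(3, 4), Add(32, Mul(-1, 1))) = Mul(Rational(3, 4), Add(32, -1)) = Mul(Rational(3, 4), 31) = Rational(93, 4) ≈ 23.250)
Function('b')(a, q) = Add(Rational(93, 4), a, q) (Function('b')(a, q) = Add(Add(a, q), Rational(93, 4)) = Add(Rational(93, 4), a, q))
Mul(Function('b')(77, -98), Pow(3846, -1)) = Mul(Add(Rational(93, 4), 77, -98), Pow(3846, -1)) = Mul(Rational(9, 4), Rational(1, 3846)) = Rational(3, 5128)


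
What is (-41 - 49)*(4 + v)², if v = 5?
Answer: -7290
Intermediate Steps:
(-41 - 49)*(4 + v)² = (-41 - 49)*(4 + 5)² = -90*9² = -90*81 = -7290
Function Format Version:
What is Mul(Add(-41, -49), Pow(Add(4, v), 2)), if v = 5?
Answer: -7290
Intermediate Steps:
Mul(Add(-41, -49), Pow(Add(4, v), 2)) = Mul(Add(-41, -49), Pow(Add(4, 5), 2)) = Mul(-90, Pow(9, 2)) = Mul(-90, 81) = -7290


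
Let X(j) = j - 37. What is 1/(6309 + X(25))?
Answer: 1/6297 ≈ 0.00015881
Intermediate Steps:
X(j) = -37 + j
1/(6309 + X(25)) = 1/(6309 + (-37 + 25)) = 1/(6309 - 12) = 1/6297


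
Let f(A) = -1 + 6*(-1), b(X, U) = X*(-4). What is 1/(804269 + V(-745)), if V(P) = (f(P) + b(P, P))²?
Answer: 1/9642998 ≈ 1.0370e-7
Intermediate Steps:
b(X, U) = -4*X
f(A) = -7 (f(A) = -1 - 6 = -7)
V(P) = (-7 - 4*P)²
1/(804269 + V(-745)) = 1/(804269 + (7 + 4*(-745))²) = 1/(804269 + (7 - 2980)²) = 1/(804269 + (-2973)²) = 1/(804269 + 8838729) = 1/9642998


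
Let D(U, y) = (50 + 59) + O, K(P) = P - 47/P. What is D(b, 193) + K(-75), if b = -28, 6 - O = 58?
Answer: -1303/75 ≈ -17.373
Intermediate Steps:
O = -52 (O = 6 - 1*58 = 6 - 58 = -52)
D(U, y) = 57 (D(U, y) = (50 + 59) - 52 = 109 - 52 = 57)
D(b, 193) + K(-75) = 57 + (-75 - 47/(-75)) = 57 + (-75 - 47*(-1/75)) = 57 + (-75 + 47/75) = 57 - 5578/75 = -1303/75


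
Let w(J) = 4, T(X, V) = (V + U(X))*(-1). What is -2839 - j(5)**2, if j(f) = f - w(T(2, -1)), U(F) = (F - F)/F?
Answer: -2840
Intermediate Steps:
U(F) = 0 (U(F) = 0/F = 0)
T(X, V) = -V (T(X, V) = (V + 0)*(-1) = V*(-1) = -V)
j(f) = -4 + f (j(f) = f - 1*4 = f - 4 = -4 + f)
-2839 - j(5)**2 = -2839 - (-4 + 5)**2 = -2839 - 1*1**2 = -2839 - 1*1 = -2839 - 1 = -2840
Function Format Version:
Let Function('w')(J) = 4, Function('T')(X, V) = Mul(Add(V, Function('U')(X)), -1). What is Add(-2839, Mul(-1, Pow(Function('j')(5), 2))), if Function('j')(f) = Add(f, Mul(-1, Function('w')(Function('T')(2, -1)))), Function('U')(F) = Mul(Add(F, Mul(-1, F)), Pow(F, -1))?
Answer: -2840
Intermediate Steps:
Function('U')(F) = 0 (Function('U')(F) = Mul(0, Pow(F, -1)) = 0)
Function('T')(X, V) = Mul(-1, V) (Function('T')(X, V) = Mul(Add(V, 0), -1) = Mul(V, -1) = Mul(-1, V))
Function('j')(f) = Add(-4, f) (Function('j')(f) = Add(f, Mul(-1, 4)) = Add(f, -4) = Add(-4, f))
Add(-2839, Mul(-1, Pow(Function('j')(5), 2))) = Add(-2839, Mul(-1, Pow(Add(-4, 5), 2))) = Add(-2839, Mul(-1, Pow(1, 2))) = Add(-2839, Mul(-1, 1)) = Add(-2839, -1) = -2840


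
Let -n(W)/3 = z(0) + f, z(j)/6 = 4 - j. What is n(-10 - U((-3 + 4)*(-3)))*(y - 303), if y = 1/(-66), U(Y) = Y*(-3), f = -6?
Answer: 179991/11 ≈ 16363.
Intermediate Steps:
z(j) = 24 - 6*j (z(j) = 6*(4 - j) = 24 - 6*j)
U(Y) = -3*Y
n(W) = -54 (n(W) = -3*((24 - 6*0) - 6) = -3*((24 + 0) - 6) = -3*(24 - 6) = -3*18 = -54)
y = -1/66 ≈ -0.015152
n(-10 - U((-3 + 4)*(-3)))*(y - 303) = -54*(-1/66 - 303) = -54*(-19999/66) = 179991/11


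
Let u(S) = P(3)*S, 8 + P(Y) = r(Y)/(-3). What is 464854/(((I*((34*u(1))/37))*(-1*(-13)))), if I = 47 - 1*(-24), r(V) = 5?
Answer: -1984569/35003 ≈ -56.697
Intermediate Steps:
I = 71 (I = 47 + 24 = 71)
P(Y) = -29/3 (P(Y) = -8 + 5/(-3) = -8 + 5*(-⅓) = -8 - 5/3 = -29/3)
u(S) = -29*S/3
464854/(((I*((34*u(1))/37))*(-1*(-13)))) = 464854/(((71*((34*(-29/3*1))/37))*(-1*(-13)))) = 464854/(((71*((34*(-29/3))*(1/37)))*13)) = 464854/(((71*(-986/3*1/37))*13)) = 464854/(((71*(-986/111))*13)) = 464854/((-70006/111*13)) = 464854/(-910078/111) = 464854*(-111/910078) = -1984569/35003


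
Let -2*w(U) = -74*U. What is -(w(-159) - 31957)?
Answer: 37840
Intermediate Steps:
w(U) = 37*U (w(U) = -(-37)*U = 37*U)
-(w(-159) - 31957) = -(37*(-159) - 31957) = -(-5883 - 31957) = -1*(-37840) = 37840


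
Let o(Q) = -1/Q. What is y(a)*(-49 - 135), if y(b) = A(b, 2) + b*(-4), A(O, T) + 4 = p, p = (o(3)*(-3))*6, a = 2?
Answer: 1104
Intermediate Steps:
p = 6 (p = (-1/3*(-3))*6 = (-1*⅓*(-3))*6 = -⅓*(-3)*6 = 1*6 = 6)
A(O, T) = 2 (A(O, T) = -4 + 6 = 2)
y(b) = 2 - 4*b (y(b) = 2 + b*(-4) = 2 - 4*b)
y(a)*(-49 - 135) = (2 - 4*2)*(-49 - 135) = (2 - 8)*(-184) = -6*(-184) = 1104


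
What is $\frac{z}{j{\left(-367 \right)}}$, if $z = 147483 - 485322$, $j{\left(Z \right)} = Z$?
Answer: $\frac{337839}{367} \approx 920.54$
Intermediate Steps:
$z = -337839$
$\frac{z}{j{\left(-367 \right)}} = - \frac{337839}{-367} = \left(-337839\right) \left(- \frac{1}{367}\right) = \frac{337839}{367}$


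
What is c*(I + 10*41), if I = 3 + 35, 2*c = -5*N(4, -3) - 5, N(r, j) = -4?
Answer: 3360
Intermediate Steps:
c = 15/2 (c = (-5*(-4) - 5)/2 = (20 - 5)/2 = (½)*15 = 15/2 ≈ 7.5000)
I = 38
c*(I + 10*41) = 15*(38 + 10*41)/2 = 15*(38 + 410)/2 = (15/2)*448 = 3360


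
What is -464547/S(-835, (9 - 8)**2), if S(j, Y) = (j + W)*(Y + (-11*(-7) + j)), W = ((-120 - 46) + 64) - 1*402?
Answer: -464547/1013623 ≈ -0.45830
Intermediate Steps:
W = -504 (W = (-166 + 64) - 402 = -102 - 402 = -504)
S(j, Y) = (-504 + j)*(77 + Y + j) (S(j, Y) = (j - 504)*(Y + (-11*(-7) + j)) = (-504 + j)*(Y + (77 + j)) = (-504 + j)*(77 + Y + j))
-464547/S(-835, (9 - 8)**2) = -464547/(-38808 + (-835)**2 - 504*(9 - 8)**2 - 427*(-835) + (9 - 8)**2*(-835)) = -464547/(-38808 + 697225 - 504*1**2 + 356545 + 1**2*(-835)) = -464547/(-38808 + 697225 - 504*1 + 356545 + 1*(-835)) = -464547/(-38808 + 697225 - 504 + 356545 - 835) = -464547/1013623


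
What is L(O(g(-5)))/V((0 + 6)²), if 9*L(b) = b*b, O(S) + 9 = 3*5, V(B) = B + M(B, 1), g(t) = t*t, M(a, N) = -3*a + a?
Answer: -⅑ ≈ -0.11111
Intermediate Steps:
M(a, N) = -2*a
g(t) = t²
V(B) = -B (V(B) = B - 2*B = -B)
O(S) = 6 (O(S) = -9 + 3*5 = -9 + 15 = 6)
L(b) = b²/9 (L(b) = (b*b)/9 = b²/9)
L(O(g(-5)))/V((0 + 6)²) = ((⅑)*6²)/((-(0 + 6)²)) = ((⅑)*36)/((-1*6²)) = 4/((-1*36)) = 4/(-36) = 4*(-1/36) = -⅑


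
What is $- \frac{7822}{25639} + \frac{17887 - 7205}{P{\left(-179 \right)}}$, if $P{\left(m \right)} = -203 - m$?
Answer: $- \frac{137031763}{307668} \approx -445.39$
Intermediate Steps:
$- \frac{7822}{25639} + \frac{17887 - 7205}{P{\left(-179 \right)}} = - \frac{7822}{25639} + \frac{17887 - 7205}{-203 - -179} = \left(-7822\right) \frac{1}{25639} + \frac{10682}{-203 + 179} = - \frac{7822}{25639} + \frac{10682}{-24} = - \frac{7822}{25639} + 10682 \left(- \frac{1}{24}\right) = - \frac{7822}{25639} - \frac{5341}{12} = - \frac{137031763}{307668}$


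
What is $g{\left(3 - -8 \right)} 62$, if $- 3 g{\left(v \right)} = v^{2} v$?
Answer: $- \frac{82522}{3} \approx -27507.0$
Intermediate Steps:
$g{\left(v \right)} = - \frac{v^{3}}{3}$ ($g{\left(v \right)} = - \frac{v^{2} v}{3} = - \frac{v^{3}}{3}$)
$g{\left(3 - -8 \right)} 62 = - \frac{\left(3 - -8\right)^{3}}{3} \cdot 62 = - \frac{\left(3 + 8\right)^{3}}{3} \cdot 62 = - \frac{11^{3}}{3} \cdot 62 = \left(- \frac{1}{3}\right) 1331 \cdot 62 = \left(- \frac{1331}{3}\right) 62 = - \frac{82522}{3}$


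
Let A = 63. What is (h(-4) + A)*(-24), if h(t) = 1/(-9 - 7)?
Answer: -3021/2 ≈ -1510.5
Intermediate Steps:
h(t) = -1/16 (h(t) = 1/(-16) = -1/16)
(h(-4) + A)*(-24) = (-1/16 + 63)*(-24) = (1007/16)*(-24) = -3021/2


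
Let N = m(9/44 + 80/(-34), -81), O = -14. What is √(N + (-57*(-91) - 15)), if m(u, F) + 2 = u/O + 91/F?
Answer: √11478716962790/47124 ≈ 71.896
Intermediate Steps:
m(u, F) = -2 + 91/F - u/14 (m(u, F) = -2 + (u/(-14) + 91/F) = -2 + (u*(-1/14) + 91/F) = -2 + (-u/14 + 91/F) = -2 + (91/F - u/14) = -2 + 91/F - u/14)
N = -2519249/848232 (N = -2 + 91/(-81) - (9/44 + 80/(-34))/14 = -2 + 91*(-1/81) - (9*(1/44) + 80*(-1/34))/14 = -2 - 91/81 - (9/44 - 40/17)/14 = -2 - 91/81 - 1/14*(-1607/748) = -2 - 91/81 + 1607/10472 = -2519249/848232 ≈ -2.9700)
√(N + (-57*(-91) - 15)) = √(-2519249/848232 + (-57*(-91) - 15)) = √(-2519249/848232 + (5187 - 15)) = √(-2519249/848232 + 5172) = √(4384536655/848232) = √11478716962790/47124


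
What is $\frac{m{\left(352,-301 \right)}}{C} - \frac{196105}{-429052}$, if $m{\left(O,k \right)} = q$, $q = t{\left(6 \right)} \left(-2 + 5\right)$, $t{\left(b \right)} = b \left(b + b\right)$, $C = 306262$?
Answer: $\frac{2313545567}{5053935524} \approx 0.45777$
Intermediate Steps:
$t{\left(b \right)} = 2 b^{2}$ ($t{\left(b \right)} = b 2 b = 2 b^{2}$)
$q = 216$ ($q = 2 \cdot 6^{2} \left(-2 + 5\right) = 2 \cdot 36 \cdot 3 = 72 \cdot 3 = 216$)
$m{\left(O,k \right)} = 216$
$\frac{m{\left(352,-301 \right)}}{C} - \frac{196105}{-429052} = \frac{216}{306262} - \frac{196105}{-429052} = 216 \cdot \frac{1}{306262} - - \frac{15085}{33004} = \frac{108}{153131} + \frac{15085}{33004} = \frac{2313545567}{5053935524}$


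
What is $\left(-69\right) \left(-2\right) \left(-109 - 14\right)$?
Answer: $-16974$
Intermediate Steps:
$\left(-69\right) \left(-2\right) \left(-109 - 14\right) = 138 \left(-123\right) = -16974$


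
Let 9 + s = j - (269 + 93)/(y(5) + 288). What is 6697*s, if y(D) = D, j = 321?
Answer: 609788638/293 ≈ 2.0812e+6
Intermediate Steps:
s = 91054/293 (s = -9 + (321 - (269 + 93)/(5 + 288)) = -9 + (321 - 362/293) = -9 + 93691/293 = 91054/293 ≈ 310.76)
6697*s = 6697*(91054/293) = 609788638/293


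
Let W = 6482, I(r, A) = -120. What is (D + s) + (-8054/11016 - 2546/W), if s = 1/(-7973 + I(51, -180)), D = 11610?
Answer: 1677152965738249/144471606804 ≈ 11609.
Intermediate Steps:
s = -1/8093 (s = 1/(-7973 - 120) = 1/(-8093) = -1/8093 ≈ -0.00012356)
(D + s) + (-8054/11016 - 2546/W) = (11610 - 1/8093) + (-8054/11016 - 2546/6482) = 93959729/8093 + (-8054*1/11016 - 2546*1/6482) = 93959729/8093 + (-4027/5508 - 1273/3241) = 93959729/8093 - 20063191/17851428 = 1677152965738249/144471606804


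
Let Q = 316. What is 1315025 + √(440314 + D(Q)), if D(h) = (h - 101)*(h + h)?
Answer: 1315025 + √576194 ≈ 1.3158e+6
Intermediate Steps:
D(h) = 2*h*(-101 + h) (D(h) = (-101 + h)*(2*h) = 2*h*(-101 + h))
1315025 + √(440314 + D(Q)) = 1315025 + √(440314 + 2*316*(-101 + 316)) = 1315025 + √(440314 + 2*316*215) = 1315025 + √(440314 + 135880) = 1315025 + √576194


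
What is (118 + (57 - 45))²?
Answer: 16900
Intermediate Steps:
(118 + (57 - 45))² = (118 + 12)² = 130² = 16900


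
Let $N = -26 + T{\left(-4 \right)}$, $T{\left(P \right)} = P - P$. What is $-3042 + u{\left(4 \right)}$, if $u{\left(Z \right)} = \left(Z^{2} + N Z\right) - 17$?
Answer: $-3147$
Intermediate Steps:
$T{\left(P \right)} = 0$
$N = -26$ ($N = -26 + 0 = -26$)
$u{\left(Z \right)} = -17 + Z^{2} - 26 Z$ ($u{\left(Z \right)} = \left(Z^{2} - 26 Z\right) - 17 = -17 + Z^{2} - 26 Z$)
$-3042 + u{\left(4 \right)} = -3042 - \left(121 - 16\right) = -3042 - 105 = -3147$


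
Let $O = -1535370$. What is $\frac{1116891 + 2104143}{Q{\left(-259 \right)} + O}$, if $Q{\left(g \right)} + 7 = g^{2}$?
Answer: $- \frac{536839}{244716} \approx -2.1937$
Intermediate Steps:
$Q{\left(g \right)} = -7 + g^{2}$
$\frac{1116891 + 2104143}{Q{\left(-259 \right)} + O} = \frac{1116891 + 2104143}{\left(-7 + \left(-259\right)^{2}\right) - 1535370} = \frac{3221034}{\left(-7 + 67081\right) - 1535370} = \frac{3221034}{67074 - 1535370} = \frac{3221034}{-1468296} = 3221034 \left(- \frac{1}{1468296}\right) = - \frac{536839}{244716}$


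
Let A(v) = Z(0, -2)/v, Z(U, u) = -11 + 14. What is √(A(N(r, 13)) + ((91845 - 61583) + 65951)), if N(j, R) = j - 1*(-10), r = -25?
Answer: 2*√601330/5 ≈ 310.18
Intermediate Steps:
Z(U, u) = 3
N(j, R) = 10 + j (N(j, R) = j + 10 = 10 + j)
A(v) = 3/v
√(A(N(r, 13)) + ((91845 - 61583) + 65951)) = √(3/(10 - 25) + ((91845 - 61583) + 65951)) = √(3/(-15) + (30262 + 65951)) = √(3*(-1/15) + 96213) = √(-⅕ + 96213) = √(481064/5) = 2*√601330/5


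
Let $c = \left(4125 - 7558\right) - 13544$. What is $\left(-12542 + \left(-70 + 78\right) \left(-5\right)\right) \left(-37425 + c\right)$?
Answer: $684485964$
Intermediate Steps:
$c = -16977$ ($c = -3433 - 13544 = -16977$)
$\left(-12542 + \left(-70 + 78\right) \left(-5\right)\right) \left(-37425 + c\right) = \left(-12542 + \left(-70 + 78\right) \left(-5\right)\right) \left(-37425 - 16977\right) = \left(-12542 + 8 \left(-5\right)\right) \left(-54402\right) = \left(-12542 - 40\right) \left(-54402\right) = \left(-12582\right) \left(-54402\right) = 684485964$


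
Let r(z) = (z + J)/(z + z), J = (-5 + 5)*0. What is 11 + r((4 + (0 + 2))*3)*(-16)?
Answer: 3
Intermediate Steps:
J = 0 (J = 0*0 = 0)
r(z) = ½ (r(z) = (z + 0)/(z + z) = z/((2*z)) = z*(1/(2*z)) = ½)
11 + r((4 + (0 + 2))*3)*(-16) = 11 + (½)*(-16) = 11 - 8 = 3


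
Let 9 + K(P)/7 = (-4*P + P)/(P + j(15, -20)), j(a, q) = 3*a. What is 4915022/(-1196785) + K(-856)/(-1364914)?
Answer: -5440577615462423/1324775475808390 ≈ -4.1068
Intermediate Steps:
K(P) = -63 - 21*P/(45 + P) (K(P) = -63 + 7*((-4*P + P)/(P + 3*15)) = -63 + 7*((-3*P)/(P + 45)) = -63 + 7*((-3*P)/(45 + P)) = -63 + 7*(-3*P/(45 + P)) = -63 - 21*P/(45 + P))
4915022/(-1196785) + K(-856)/(-1364914) = 4915022/(-1196785) + (21*(-135 - 4*(-856))/(45 - 856))/(-1364914) = 4915022*(-1/1196785) + (21*(-135 + 3424)/(-811))*(-1/1364914) = -4915022/1196785 + (21*(-1/811)*3289)*(-1/1364914) = -4915022/1196785 - 69069/811*(-1/1364914) = -4915022/1196785 + 69069/1106945254 = -5440577615462423/1324775475808390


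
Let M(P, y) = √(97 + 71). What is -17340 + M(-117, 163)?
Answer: -17340 + 2*√42 ≈ -17327.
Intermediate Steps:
M(P, y) = 2*√42 (M(P, y) = √168 = 2*√42)
-17340 + M(-117, 163) = -17340 + 2*√42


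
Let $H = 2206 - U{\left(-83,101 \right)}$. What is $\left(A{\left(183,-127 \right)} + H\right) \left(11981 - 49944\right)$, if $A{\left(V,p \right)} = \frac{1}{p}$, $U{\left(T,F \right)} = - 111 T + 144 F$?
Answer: $\frac{103903895814}{127} \approx 8.1814 \cdot 10^{8}$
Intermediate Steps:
$H = -21551$ ($H = 2206 - \left(\left(-111\right) \left(-83\right) + 144 \cdot 101\right) = 2206 - \left(9213 + 14544\right) = 2206 - 23757 = -21551$)
$\left(A{\left(183,-127 \right)} + H\right) \left(11981 - 49944\right) = \left(\frac{1}{-127} - 21551\right) \left(11981 - 49944\right) = \left(- \frac{1}{127} - 21551\right) \left(-37963\right) = \left(- \frac{2736978}{127}\right) \left(-37963\right) = \frac{103903895814}{127}$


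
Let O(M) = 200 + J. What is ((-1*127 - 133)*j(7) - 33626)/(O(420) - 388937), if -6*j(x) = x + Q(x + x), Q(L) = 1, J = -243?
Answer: 49919/583470 ≈ 0.085555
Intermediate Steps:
O(M) = -43 (O(M) = 200 - 243 = -43)
j(x) = -⅙ - x/6 (j(x) = -(x + 1)/6 = -(1 + x)/6 = -⅙ - x/6)
((-1*127 - 133)*j(7) - 33626)/(O(420) - 388937) = ((-1*127 - 133)*(-⅙ - ⅙*7) - 33626)/(-43 - 388937) = ((-127 - 133)*(-⅙ - 7/6) - 33626)/(-388980) = (-260*(-4/3) - 33626)*(-1/388980) = (1040/3 - 33626)*(-1/388980) = -99838/3*(-1/388980) = 49919/583470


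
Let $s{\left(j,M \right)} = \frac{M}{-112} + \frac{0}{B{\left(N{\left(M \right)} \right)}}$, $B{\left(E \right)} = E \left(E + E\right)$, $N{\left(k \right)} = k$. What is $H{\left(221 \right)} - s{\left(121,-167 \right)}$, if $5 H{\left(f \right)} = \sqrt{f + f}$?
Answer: $- \frac{167}{112} + \frac{\sqrt{442}}{5} \approx 2.7137$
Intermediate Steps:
$B{\left(E \right)} = 2 E^{2}$ ($B{\left(E \right)} = E 2 E = 2 E^{2}$)
$s{\left(j,M \right)} = - \frac{M}{112}$ ($s{\left(j,M \right)} = \frac{M}{-112} + \frac{0}{2 M^{2}} = M \left(- \frac{1}{112}\right) + 0 \frac{1}{2 M^{2}} = - \frac{M}{112} + 0 = - \frac{M}{112}$)
$H{\left(f \right)} = \frac{\sqrt{2} \sqrt{f}}{5}$ ($H{\left(f \right)} = \frac{\sqrt{f + f}}{5} = \frac{\sqrt{2 f}}{5} = \frac{\sqrt{2} \sqrt{f}}{5}$)
$H{\left(221 \right)} - s{\left(121,-167 \right)} = \frac{\sqrt{2} \sqrt{221}}{5} - \left(- \frac{1}{112}\right) \left(-167\right) = \frac{\sqrt{442}}{5} - \frac{167}{112} = - \frac{167}{112} + \frac{\sqrt{442}}{5}$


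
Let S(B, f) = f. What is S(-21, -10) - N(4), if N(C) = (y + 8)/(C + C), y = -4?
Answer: -21/2 ≈ -10.500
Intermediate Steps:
N(C) = 2/C (N(C) = (-4 + 8)/(C + C) = 4/((2*C)) = 4*(1/(2*C)) = 2/C)
S(-21, -10) - N(4) = -10 - 2/4 = -10 - 1*½ = -10 - ½ = -21/2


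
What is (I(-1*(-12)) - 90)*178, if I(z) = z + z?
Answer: -11748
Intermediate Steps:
I(z) = 2*z
(I(-1*(-12)) - 90)*178 = (2*(-1*(-12)) - 90)*178 = (2*12 - 90)*178 = (24 - 90)*178 = -66*178 = -11748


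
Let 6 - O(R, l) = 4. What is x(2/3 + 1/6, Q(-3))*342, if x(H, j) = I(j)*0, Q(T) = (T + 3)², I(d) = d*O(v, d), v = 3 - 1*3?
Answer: 0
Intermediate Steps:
v = 0 (v = 3 - 3 = 0)
O(R, l) = 2 (O(R, l) = 6 - 1*4 = 6 - 4 = 2)
I(d) = 2*d (I(d) = d*2 = 2*d)
Q(T) = (3 + T)²
x(H, j) = 0 (x(H, j) = (2*j)*0 = 0)
x(2/3 + 1/6, Q(-3))*342 = 0*342 = 0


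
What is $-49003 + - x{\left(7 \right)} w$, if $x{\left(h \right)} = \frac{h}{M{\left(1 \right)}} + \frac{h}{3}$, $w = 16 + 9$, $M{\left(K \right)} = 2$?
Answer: $- \frac{294893}{6} \approx -49149.0$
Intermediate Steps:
$w = 25$
$x{\left(h \right)} = \frac{5 h}{6}$ ($x{\left(h \right)} = \frac{h}{2} + \frac{h}{3} = \frac{5 h}{6}$)
$-49003 + - x{\left(7 \right)} w = -49003 + - \frac{5 \cdot 7}{6} \cdot 25 = -49003 + \left(-1\right) \frac{35}{6} \cdot 25 = -49003 - \frac{875}{6} = - \frac{294893}{6}$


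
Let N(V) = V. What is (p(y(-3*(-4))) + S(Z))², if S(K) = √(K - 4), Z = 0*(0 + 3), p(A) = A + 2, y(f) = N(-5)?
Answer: 5 - 12*I ≈ 5.0 - 12.0*I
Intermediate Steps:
y(f) = -5
p(A) = 2 + A
Z = 0 (Z = 0*3 = 0)
S(K) = √(-4 + K)
(p(y(-3*(-4))) + S(Z))² = ((2 - 5) + √(-4 + 0))² = (-3 + √(-4))² = (-3 + 2*I)²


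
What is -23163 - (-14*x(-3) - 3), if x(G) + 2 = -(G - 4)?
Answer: -23090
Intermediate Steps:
x(G) = 2 - G (x(G) = -2 - (G - 4) = -2 - (-4 + G) = -2 + (4 - G) = 2 - G)
-23163 - (-14*x(-3) - 3) = -23163 - (-14*(2 - 1*(-3)) - 3) = -23163 - (-14*(2 + 3) - 3) = -23163 - (-14*5 - 3) = -23163 - (-70 - 3) = -23163 - 1*(-73) = -23163 + 73 = -23090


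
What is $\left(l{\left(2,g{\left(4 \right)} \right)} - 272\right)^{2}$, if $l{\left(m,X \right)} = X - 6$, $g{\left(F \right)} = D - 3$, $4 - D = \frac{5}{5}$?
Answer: $77284$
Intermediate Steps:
$D = 3$ ($D = 4 - \frac{5}{5} = 4 - 5 \cdot \frac{1}{5} = 4 - 1 = 3$)
$g{\left(F \right)} = 0$ ($g{\left(F \right)} = 3 - 3 = 0$)
$l{\left(m,X \right)} = -6 + X$
$\left(l{\left(2,g{\left(4 \right)} \right)} - 272\right)^{2} = \left(\left(-6 + 0\right) - 272\right)^{2} = \left(-6 - 272\right)^{2} = \left(-278\right)^{2} = 77284$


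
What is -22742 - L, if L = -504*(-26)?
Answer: -35846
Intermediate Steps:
L = 13104
-22742 - L = -22742 - 1*13104 = -22742 - 13104 = -35846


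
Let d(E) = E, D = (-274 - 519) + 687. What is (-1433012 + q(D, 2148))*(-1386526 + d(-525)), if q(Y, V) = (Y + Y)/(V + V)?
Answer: 2134747694968991/1074 ≈ 1.9877e+12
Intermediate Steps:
D = -106 (D = -793 + 687 = -106)
q(Y, V) = Y/V (q(Y, V) = (2*Y)/((2*V)) = (2*Y)*(1/(2*V)) = Y/V)
(-1433012 + q(D, 2148))*(-1386526 + d(-525)) = (-1433012 - 106/2148)*(-1386526 - 525) = (-1433012 - 106*1/2148)*(-1387051) = (-1433012 - 53/1074)*(-1387051) = -1539054941/1074*(-1387051) = 2134747694968991/1074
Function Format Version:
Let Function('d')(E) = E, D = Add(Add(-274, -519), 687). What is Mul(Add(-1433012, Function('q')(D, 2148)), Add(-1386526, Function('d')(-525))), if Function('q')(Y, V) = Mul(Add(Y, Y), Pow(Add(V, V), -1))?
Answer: Rational(2134747694968991, 1074) ≈ 1.9877e+12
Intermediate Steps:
D = -106 (D = Add(-793, 687) = -106)
Function('q')(Y, V) = Mul(Y, Pow(V, -1)) (Function('q')(Y, V) = Mul(Mul(2, Y), Pow(Mul(2, V), -1)) = Mul(Mul(2, Y), Mul(Rational(1, 2), Pow(V, -1))) = Mul(Y, Pow(V, -1)))
Mul(Add(-1433012, Function('q')(D, 2148)), Add(-1386526, Function('d')(-525))) = Mul(Add(-1433012, Mul(-106, Pow(2148, -1))), Add(-1386526, -525)) = Mul(Add(-1433012, Mul(-106, Rational(1, 2148))), -1387051) = Mul(Add(-1433012, Rational(-53, 1074)), -1387051) = Mul(Rational(-1539054941, 1074), -1387051) = Rational(2134747694968991, 1074)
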